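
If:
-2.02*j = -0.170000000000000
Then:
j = 0.08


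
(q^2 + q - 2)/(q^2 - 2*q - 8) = (q - 1)/(q - 4)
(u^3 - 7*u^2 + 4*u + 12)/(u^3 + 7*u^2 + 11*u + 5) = (u^2 - 8*u + 12)/(u^2 + 6*u + 5)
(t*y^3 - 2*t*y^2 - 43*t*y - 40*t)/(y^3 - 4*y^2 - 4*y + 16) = t*(y^3 - 2*y^2 - 43*y - 40)/(y^3 - 4*y^2 - 4*y + 16)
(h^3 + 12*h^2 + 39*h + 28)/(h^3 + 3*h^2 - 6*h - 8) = (h + 7)/(h - 2)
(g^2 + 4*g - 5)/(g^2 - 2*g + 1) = (g + 5)/(g - 1)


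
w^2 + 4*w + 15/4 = (w + 3/2)*(w + 5/2)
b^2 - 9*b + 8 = (b - 8)*(b - 1)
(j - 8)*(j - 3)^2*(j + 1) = j^4 - 13*j^3 + 43*j^2 - 15*j - 72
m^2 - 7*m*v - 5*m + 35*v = (m - 5)*(m - 7*v)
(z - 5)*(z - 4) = z^2 - 9*z + 20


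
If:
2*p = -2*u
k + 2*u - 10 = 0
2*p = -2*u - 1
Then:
No Solution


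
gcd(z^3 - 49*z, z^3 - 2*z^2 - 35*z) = z^2 - 7*z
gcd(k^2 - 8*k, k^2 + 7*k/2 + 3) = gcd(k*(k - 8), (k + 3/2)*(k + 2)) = 1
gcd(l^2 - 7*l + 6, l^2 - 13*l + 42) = l - 6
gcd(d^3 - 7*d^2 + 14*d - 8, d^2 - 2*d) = d - 2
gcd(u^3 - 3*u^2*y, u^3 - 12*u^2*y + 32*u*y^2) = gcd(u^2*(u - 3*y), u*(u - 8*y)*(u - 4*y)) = u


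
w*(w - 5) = w^2 - 5*w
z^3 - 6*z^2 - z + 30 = (z - 5)*(z - 3)*(z + 2)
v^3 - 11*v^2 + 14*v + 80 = (v - 8)*(v - 5)*(v + 2)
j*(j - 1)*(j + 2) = j^3 + j^2 - 2*j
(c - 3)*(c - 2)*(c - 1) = c^3 - 6*c^2 + 11*c - 6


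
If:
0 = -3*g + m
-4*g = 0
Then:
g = 0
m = 0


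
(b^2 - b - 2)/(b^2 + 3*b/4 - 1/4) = 4*(b - 2)/(4*b - 1)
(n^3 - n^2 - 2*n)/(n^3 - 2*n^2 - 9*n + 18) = n*(n + 1)/(n^2 - 9)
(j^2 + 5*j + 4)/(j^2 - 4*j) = (j^2 + 5*j + 4)/(j*(j - 4))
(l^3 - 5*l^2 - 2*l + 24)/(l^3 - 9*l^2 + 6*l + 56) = (l - 3)/(l - 7)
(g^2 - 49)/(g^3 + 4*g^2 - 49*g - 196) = 1/(g + 4)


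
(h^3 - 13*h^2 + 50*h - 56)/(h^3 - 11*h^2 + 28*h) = (h - 2)/h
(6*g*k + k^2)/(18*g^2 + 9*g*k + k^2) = k/(3*g + k)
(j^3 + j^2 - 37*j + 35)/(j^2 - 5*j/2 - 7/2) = 2*(-j^3 - j^2 + 37*j - 35)/(-2*j^2 + 5*j + 7)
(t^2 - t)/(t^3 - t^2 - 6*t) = (1 - t)/(-t^2 + t + 6)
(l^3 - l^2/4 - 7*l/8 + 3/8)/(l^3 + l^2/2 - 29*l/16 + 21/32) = 4*(l + 1)/(4*l + 7)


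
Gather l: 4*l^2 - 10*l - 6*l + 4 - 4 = 4*l^2 - 16*l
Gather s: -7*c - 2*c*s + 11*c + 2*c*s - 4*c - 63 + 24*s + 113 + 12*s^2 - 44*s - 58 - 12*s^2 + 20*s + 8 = 0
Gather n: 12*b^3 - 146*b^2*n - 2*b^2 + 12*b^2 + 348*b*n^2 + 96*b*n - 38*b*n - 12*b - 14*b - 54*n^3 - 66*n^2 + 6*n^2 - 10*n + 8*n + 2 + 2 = 12*b^3 + 10*b^2 - 26*b - 54*n^3 + n^2*(348*b - 60) + n*(-146*b^2 + 58*b - 2) + 4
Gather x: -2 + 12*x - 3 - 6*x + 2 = 6*x - 3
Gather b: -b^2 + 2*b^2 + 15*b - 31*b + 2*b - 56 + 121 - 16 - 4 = b^2 - 14*b + 45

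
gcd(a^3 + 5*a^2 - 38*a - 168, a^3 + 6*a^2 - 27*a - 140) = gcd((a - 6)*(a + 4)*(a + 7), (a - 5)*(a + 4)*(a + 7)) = a^2 + 11*a + 28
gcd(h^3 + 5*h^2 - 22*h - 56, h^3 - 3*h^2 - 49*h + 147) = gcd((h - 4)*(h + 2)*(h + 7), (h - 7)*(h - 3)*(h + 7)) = h + 7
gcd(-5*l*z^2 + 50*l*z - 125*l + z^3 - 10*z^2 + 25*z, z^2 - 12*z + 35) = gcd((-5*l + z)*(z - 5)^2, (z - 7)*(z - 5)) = z - 5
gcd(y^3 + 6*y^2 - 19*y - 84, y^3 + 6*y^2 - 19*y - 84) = y^3 + 6*y^2 - 19*y - 84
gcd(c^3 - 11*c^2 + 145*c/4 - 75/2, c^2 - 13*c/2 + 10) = c - 5/2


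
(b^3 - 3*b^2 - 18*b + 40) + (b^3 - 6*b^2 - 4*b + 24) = 2*b^3 - 9*b^2 - 22*b + 64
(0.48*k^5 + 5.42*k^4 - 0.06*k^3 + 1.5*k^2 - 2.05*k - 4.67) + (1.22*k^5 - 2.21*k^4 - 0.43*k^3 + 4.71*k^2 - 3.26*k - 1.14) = 1.7*k^5 + 3.21*k^4 - 0.49*k^3 + 6.21*k^2 - 5.31*k - 5.81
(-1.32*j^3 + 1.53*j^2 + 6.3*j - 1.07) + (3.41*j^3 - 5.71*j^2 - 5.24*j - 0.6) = 2.09*j^3 - 4.18*j^2 + 1.06*j - 1.67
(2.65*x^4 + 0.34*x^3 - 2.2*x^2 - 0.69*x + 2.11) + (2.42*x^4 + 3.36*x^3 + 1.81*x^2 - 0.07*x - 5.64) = 5.07*x^4 + 3.7*x^3 - 0.39*x^2 - 0.76*x - 3.53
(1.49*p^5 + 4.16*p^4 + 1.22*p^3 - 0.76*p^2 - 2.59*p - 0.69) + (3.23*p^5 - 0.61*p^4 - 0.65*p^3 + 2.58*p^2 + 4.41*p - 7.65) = 4.72*p^5 + 3.55*p^4 + 0.57*p^3 + 1.82*p^2 + 1.82*p - 8.34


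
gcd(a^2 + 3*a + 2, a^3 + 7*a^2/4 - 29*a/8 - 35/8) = a + 1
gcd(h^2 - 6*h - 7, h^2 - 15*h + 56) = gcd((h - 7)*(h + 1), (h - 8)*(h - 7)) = h - 7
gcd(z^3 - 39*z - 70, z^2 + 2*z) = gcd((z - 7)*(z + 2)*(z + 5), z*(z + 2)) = z + 2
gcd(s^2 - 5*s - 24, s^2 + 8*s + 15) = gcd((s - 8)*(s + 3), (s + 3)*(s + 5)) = s + 3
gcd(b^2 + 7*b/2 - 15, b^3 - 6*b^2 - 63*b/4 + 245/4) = b - 5/2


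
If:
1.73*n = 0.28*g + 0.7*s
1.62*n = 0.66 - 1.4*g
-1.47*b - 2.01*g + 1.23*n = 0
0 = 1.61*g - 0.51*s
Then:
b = -0.03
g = 0.18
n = 0.25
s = 0.56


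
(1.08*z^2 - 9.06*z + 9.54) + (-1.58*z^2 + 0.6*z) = -0.5*z^2 - 8.46*z + 9.54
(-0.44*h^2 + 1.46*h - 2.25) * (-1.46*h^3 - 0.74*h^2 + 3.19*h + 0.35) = 0.6424*h^5 - 1.806*h^4 + 0.801*h^3 + 6.1684*h^2 - 6.6665*h - 0.7875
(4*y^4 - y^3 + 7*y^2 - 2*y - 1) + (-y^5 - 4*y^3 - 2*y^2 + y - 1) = -y^5 + 4*y^4 - 5*y^3 + 5*y^2 - y - 2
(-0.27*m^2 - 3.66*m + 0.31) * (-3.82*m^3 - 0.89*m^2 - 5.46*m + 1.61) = 1.0314*m^5 + 14.2215*m^4 + 3.5474*m^3 + 19.273*m^2 - 7.5852*m + 0.4991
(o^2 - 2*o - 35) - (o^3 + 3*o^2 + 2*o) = -o^3 - 2*o^2 - 4*o - 35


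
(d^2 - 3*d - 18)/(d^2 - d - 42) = (-d^2 + 3*d + 18)/(-d^2 + d + 42)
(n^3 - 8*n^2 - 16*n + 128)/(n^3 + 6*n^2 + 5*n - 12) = (n^2 - 12*n + 32)/(n^2 + 2*n - 3)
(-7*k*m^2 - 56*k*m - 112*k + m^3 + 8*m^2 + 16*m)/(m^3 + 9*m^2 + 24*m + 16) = (-7*k + m)/(m + 1)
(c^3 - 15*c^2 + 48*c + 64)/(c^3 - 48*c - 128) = (c^2 - 7*c - 8)/(c^2 + 8*c + 16)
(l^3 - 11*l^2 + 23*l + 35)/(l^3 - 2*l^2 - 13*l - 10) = (l - 7)/(l + 2)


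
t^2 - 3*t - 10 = (t - 5)*(t + 2)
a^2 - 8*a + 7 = (a - 7)*(a - 1)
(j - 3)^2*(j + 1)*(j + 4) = j^4 - j^3 - 17*j^2 + 21*j + 36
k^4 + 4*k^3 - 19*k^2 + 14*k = k*(k - 2)*(k - 1)*(k + 7)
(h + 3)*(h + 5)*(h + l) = h^3 + h^2*l + 8*h^2 + 8*h*l + 15*h + 15*l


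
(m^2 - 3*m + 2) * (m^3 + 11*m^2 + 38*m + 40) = m^5 + 8*m^4 + 7*m^3 - 52*m^2 - 44*m + 80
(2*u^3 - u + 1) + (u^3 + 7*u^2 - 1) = 3*u^3 + 7*u^2 - u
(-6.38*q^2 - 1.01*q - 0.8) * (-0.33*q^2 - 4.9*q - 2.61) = 2.1054*q^4 + 31.5953*q^3 + 21.8648*q^2 + 6.5561*q + 2.088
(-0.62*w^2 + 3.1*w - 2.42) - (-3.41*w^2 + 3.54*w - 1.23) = 2.79*w^2 - 0.44*w - 1.19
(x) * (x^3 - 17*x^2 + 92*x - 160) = x^4 - 17*x^3 + 92*x^2 - 160*x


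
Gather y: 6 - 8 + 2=0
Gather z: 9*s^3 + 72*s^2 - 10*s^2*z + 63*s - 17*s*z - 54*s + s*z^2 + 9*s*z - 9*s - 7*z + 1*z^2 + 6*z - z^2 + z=9*s^3 + 72*s^2 + s*z^2 + z*(-10*s^2 - 8*s)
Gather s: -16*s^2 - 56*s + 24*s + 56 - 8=-16*s^2 - 32*s + 48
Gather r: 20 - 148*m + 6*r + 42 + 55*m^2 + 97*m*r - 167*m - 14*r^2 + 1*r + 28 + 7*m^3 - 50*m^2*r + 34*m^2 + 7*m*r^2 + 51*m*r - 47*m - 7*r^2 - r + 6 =7*m^3 + 89*m^2 - 362*m + r^2*(7*m - 21) + r*(-50*m^2 + 148*m + 6) + 96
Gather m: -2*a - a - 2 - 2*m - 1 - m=-3*a - 3*m - 3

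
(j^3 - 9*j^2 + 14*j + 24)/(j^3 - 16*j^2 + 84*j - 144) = (j + 1)/(j - 6)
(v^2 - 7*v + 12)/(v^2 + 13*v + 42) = (v^2 - 7*v + 12)/(v^2 + 13*v + 42)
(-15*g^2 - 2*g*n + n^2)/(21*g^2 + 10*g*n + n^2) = (-5*g + n)/(7*g + n)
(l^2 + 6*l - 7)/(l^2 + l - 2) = (l + 7)/(l + 2)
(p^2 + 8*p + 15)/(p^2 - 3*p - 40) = (p + 3)/(p - 8)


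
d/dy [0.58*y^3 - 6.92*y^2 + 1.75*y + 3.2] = 1.74*y^2 - 13.84*y + 1.75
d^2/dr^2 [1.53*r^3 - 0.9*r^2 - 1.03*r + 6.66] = 9.18*r - 1.8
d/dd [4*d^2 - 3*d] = 8*d - 3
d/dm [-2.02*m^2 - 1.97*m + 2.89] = -4.04*m - 1.97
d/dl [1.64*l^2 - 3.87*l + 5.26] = 3.28*l - 3.87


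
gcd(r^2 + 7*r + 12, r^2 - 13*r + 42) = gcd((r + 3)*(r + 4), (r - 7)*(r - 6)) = 1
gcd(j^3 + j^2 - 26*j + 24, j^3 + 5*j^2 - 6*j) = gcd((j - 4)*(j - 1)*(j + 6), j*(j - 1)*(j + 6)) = j^2 + 5*j - 6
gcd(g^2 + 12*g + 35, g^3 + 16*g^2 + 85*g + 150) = g + 5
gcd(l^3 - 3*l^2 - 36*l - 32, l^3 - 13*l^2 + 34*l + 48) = l^2 - 7*l - 8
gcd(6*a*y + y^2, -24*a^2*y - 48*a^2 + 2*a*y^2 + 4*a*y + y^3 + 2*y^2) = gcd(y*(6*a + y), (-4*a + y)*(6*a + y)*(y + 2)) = 6*a + y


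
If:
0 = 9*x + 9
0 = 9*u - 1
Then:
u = 1/9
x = -1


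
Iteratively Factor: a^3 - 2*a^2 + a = (a - 1)*(a^2 - a) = a*(a - 1)*(a - 1)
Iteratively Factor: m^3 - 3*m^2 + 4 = (m - 2)*(m^2 - m - 2) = (m - 2)*(m + 1)*(m - 2)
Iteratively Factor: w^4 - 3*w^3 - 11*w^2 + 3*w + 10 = (w + 1)*(w^3 - 4*w^2 - 7*w + 10) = (w - 5)*(w + 1)*(w^2 + w - 2) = (w - 5)*(w - 1)*(w + 1)*(w + 2)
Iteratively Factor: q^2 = (q)*(q)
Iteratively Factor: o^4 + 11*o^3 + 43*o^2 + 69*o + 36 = (o + 3)*(o^3 + 8*o^2 + 19*o + 12) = (o + 3)^2*(o^2 + 5*o + 4) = (o + 3)^2*(o + 4)*(o + 1)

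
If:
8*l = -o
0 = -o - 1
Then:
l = 1/8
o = -1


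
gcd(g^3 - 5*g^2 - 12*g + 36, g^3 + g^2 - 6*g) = g^2 + g - 6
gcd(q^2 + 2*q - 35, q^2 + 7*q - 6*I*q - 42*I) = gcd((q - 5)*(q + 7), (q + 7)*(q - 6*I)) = q + 7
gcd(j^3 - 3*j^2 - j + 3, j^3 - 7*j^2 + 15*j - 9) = j^2 - 4*j + 3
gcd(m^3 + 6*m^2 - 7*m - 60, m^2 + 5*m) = m + 5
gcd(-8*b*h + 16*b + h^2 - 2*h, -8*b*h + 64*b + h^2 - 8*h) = 8*b - h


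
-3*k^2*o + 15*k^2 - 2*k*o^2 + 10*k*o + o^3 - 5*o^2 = (-3*k + o)*(k + o)*(o - 5)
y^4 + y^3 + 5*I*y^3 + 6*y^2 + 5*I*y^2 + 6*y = y*(y + 1)*(y - I)*(y + 6*I)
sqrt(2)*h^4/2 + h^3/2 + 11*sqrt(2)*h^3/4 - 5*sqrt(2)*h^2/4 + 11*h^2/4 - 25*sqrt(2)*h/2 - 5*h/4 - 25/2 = (h - 2)*(h + 5/2)*(h + 5)*(sqrt(2)*h/2 + 1/2)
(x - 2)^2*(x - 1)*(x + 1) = x^4 - 4*x^3 + 3*x^2 + 4*x - 4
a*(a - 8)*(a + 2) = a^3 - 6*a^2 - 16*a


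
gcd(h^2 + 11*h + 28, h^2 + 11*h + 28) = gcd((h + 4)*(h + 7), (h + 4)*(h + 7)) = h^2 + 11*h + 28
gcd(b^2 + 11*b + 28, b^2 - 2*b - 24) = b + 4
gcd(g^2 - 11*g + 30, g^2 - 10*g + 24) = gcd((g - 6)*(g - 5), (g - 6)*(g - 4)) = g - 6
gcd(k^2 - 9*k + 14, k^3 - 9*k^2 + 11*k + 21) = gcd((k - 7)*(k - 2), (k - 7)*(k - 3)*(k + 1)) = k - 7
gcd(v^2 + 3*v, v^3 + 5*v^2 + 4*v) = v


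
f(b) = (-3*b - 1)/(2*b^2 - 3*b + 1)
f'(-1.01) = -0.11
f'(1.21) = 85.74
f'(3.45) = 0.38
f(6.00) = -0.35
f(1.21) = -15.53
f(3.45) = -0.79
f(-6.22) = 0.18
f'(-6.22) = 0.02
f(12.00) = -0.15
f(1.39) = -7.45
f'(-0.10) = -3.64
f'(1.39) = 23.14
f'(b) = (3 - 4*b)*(-3*b - 1)/(2*b^2 - 3*b + 1)^2 - 3/(2*b^2 - 3*b + 1) = 2*(3*b^2 + 2*b - 3)/(4*b^4 - 12*b^3 + 13*b^2 - 6*b + 1)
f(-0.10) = -0.53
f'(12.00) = 0.01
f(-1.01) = 0.33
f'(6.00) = 0.08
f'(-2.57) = 0.05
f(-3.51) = 0.26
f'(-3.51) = 0.04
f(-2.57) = 0.31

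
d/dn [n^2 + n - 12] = 2*n + 1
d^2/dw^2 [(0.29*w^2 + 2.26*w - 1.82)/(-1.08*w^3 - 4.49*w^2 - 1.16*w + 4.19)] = (-0.676512*w^6 - 15.816384*w^5 - 38.101104*w^4 + 40.396268*w^3 + 78.3706500000001*w^2 - 148.814724*w + 41.226122)/(1.259712*w^9 + 15.711408*w^8 + 69.377796*w^7 + 109.607633*w^6 - 47.391996*w^5 - 266.782617*w^4 - 72.496516*w^3 + 219.566475*w^2 + 61.095228*w - 73.560059)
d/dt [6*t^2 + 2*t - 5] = 12*t + 2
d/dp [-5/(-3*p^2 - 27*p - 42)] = 5*(-2*p - 9)/(3*(p^2 + 9*p + 14)^2)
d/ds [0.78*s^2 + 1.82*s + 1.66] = 1.56*s + 1.82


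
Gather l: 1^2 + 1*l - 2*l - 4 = -l - 3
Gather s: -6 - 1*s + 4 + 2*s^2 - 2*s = 2*s^2 - 3*s - 2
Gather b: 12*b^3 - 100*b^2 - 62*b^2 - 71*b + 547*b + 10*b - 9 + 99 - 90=12*b^3 - 162*b^2 + 486*b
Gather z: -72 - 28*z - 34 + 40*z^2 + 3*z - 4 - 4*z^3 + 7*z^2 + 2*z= -4*z^3 + 47*z^2 - 23*z - 110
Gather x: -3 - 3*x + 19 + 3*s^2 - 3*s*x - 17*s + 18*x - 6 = 3*s^2 - 17*s + x*(15 - 3*s) + 10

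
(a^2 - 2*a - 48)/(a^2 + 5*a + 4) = (a^2 - 2*a - 48)/(a^2 + 5*a + 4)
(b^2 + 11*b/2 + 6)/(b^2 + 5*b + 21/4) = 2*(b + 4)/(2*b + 7)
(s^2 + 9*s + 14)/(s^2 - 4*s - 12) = (s + 7)/(s - 6)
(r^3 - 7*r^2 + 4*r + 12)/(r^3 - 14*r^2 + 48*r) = (r^2 - r - 2)/(r*(r - 8))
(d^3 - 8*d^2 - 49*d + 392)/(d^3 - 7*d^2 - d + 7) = (d^2 - d - 56)/(d^2 - 1)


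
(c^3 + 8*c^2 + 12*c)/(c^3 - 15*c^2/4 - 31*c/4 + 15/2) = 4*c*(c + 6)/(4*c^2 - 23*c + 15)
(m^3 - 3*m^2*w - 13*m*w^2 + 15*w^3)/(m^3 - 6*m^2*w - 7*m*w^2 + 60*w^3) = (-m + w)/(-m + 4*w)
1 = 1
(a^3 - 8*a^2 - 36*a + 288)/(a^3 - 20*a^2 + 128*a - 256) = (a^2 - 36)/(a^2 - 12*a + 32)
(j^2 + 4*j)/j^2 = (j + 4)/j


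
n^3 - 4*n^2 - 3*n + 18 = (n - 3)^2*(n + 2)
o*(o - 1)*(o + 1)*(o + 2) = o^4 + 2*o^3 - o^2 - 2*o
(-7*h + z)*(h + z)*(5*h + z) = -35*h^3 - 37*h^2*z - h*z^2 + z^3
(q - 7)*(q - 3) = q^2 - 10*q + 21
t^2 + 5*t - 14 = (t - 2)*(t + 7)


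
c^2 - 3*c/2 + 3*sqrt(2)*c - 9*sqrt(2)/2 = (c - 3/2)*(c + 3*sqrt(2))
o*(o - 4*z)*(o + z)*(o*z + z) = o^4*z - 3*o^3*z^2 + o^3*z - 4*o^2*z^3 - 3*o^2*z^2 - 4*o*z^3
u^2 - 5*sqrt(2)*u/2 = u*(u - 5*sqrt(2)/2)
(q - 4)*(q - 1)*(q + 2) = q^3 - 3*q^2 - 6*q + 8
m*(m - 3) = m^2 - 3*m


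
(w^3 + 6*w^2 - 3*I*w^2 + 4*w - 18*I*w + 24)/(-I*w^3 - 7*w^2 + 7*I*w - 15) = (I*w^2 + w*(4 + 6*I) + 24)/(w^2 - 8*I*w - 15)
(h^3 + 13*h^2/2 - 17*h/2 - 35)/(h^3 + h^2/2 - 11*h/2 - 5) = (h + 7)/(h + 1)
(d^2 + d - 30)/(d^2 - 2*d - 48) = (d - 5)/(d - 8)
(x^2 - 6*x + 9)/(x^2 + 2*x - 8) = (x^2 - 6*x + 9)/(x^2 + 2*x - 8)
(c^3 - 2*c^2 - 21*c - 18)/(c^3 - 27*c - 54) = (c + 1)/(c + 3)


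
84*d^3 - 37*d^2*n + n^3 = (-4*d + n)*(-3*d + n)*(7*d + n)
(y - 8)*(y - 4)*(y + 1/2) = y^3 - 23*y^2/2 + 26*y + 16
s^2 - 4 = (s - 2)*(s + 2)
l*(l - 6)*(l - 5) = l^3 - 11*l^2 + 30*l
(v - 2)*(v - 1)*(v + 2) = v^3 - v^2 - 4*v + 4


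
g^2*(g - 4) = g^3 - 4*g^2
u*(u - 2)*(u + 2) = u^3 - 4*u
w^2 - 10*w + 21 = (w - 7)*(w - 3)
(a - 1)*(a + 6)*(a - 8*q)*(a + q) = a^4 - 7*a^3*q + 5*a^3 - 8*a^2*q^2 - 35*a^2*q - 6*a^2 - 40*a*q^2 + 42*a*q + 48*q^2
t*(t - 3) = t^2 - 3*t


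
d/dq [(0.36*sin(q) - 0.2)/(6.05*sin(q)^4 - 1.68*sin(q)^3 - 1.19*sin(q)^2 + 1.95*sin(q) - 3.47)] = (-6.534*sin(q)^4 + 6.0496*sin(q)^3 - 0.5796*sin(q)^2 - 0.476*sin(q) - 0.8592)*cos(q)/(36.6025*sin(q)^8 - 20.328*sin(q)^7 - 11.5766*sin(q)^6 + 27.5934*sin(q)^5 - 47.1229*sin(q)^4 + 7.0182*sin(q)^3 + 12.0611*sin(q)^2 - 13.533*sin(q) + 12.0409)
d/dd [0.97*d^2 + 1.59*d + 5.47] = 1.94*d + 1.59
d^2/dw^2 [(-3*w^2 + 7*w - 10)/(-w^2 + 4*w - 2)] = 2*(5*w^3 + 12*w^2 - 78*w + 96)/(w^6 - 12*w^5 + 54*w^4 - 112*w^3 + 108*w^2 - 48*w + 8)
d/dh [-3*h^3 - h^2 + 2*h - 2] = -9*h^2 - 2*h + 2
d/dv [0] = 0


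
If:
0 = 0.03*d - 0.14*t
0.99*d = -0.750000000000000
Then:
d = -0.76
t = -0.16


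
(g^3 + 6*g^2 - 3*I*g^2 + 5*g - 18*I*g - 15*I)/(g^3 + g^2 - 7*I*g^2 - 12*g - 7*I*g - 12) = (g + 5)/(g - 4*I)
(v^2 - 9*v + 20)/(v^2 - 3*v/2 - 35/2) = 2*(v - 4)/(2*v + 7)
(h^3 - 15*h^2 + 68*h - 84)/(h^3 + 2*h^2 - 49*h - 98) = (h^2 - 8*h + 12)/(h^2 + 9*h + 14)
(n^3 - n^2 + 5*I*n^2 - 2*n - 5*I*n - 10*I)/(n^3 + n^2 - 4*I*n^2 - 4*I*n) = (n^2 + n*(-2 + 5*I) - 10*I)/(n*(n - 4*I))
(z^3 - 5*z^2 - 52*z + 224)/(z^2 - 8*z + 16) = (z^2 - z - 56)/(z - 4)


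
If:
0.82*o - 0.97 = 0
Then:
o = 1.18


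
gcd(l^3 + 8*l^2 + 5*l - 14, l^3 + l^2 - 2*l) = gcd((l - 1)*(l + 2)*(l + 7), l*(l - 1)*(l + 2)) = l^2 + l - 2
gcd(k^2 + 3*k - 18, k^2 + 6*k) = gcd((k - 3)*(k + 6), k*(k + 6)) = k + 6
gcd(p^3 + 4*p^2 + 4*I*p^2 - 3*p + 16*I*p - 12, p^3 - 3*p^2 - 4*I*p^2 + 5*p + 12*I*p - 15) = p + I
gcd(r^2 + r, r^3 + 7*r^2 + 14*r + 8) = r + 1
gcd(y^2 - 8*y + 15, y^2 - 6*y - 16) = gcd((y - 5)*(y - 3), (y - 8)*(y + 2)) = 1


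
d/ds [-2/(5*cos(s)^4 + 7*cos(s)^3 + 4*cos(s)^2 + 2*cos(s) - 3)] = -2*(23*cos(s) + 21*cos(2*s)/2 + 5*cos(3*s) + 25/2)*sin(s)/(5*cos(s)^4 + 7*cos(s)^3 + 4*cos(s)^2 + 2*cos(s) - 3)^2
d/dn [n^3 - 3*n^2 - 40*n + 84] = 3*n^2 - 6*n - 40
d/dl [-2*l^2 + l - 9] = 1 - 4*l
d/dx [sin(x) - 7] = cos(x)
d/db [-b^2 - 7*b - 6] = -2*b - 7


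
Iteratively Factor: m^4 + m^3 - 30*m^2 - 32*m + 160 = (m + 4)*(m^3 - 3*m^2 - 18*m + 40) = (m - 5)*(m + 4)*(m^2 + 2*m - 8) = (m - 5)*(m - 2)*(m + 4)*(m + 4)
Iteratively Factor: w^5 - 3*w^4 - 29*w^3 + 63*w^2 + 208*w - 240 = (w + 4)*(w^4 - 7*w^3 - w^2 + 67*w - 60) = (w - 1)*(w + 4)*(w^3 - 6*w^2 - 7*w + 60) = (w - 1)*(w + 3)*(w + 4)*(w^2 - 9*w + 20) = (w - 5)*(w - 1)*(w + 3)*(w + 4)*(w - 4)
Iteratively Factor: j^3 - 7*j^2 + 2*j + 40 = (j - 4)*(j^2 - 3*j - 10) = (j - 4)*(j + 2)*(j - 5)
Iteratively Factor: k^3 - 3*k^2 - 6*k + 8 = (k - 1)*(k^2 - 2*k - 8) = (k - 4)*(k - 1)*(k + 2)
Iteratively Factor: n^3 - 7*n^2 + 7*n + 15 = (n - 5)*(n^2 - 2*n - 3) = (n - 5)*(n - 3)*(n + 1)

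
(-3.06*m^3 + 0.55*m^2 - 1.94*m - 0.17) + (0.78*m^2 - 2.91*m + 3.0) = -3.06*m^3 + 1.33*m^2 - 4.85*m + 2.83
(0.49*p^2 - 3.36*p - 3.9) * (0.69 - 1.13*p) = -0.5537*p^3 + 4.1349*p^2 + 2.0886*p - 2.691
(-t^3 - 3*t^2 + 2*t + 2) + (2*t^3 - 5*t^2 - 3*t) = t^3 - 8*t^2 - t + 2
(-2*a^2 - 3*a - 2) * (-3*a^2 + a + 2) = 6*a^4 + 7*a^3 - a^2 - 8*a - 4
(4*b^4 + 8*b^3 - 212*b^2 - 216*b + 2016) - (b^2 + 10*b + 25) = 4*b^4 + 8*b^3 - 213*b^2 - 226*b + 1991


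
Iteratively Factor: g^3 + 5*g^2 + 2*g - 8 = (g - 1)*(g^2 + 6*g + 8) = (g - 1)*(g + 2)*(g + 4)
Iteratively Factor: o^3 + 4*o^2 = (o)*(o^2 + 4*o) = o*(o + 4)*(o)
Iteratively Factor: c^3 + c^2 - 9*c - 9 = (c + 1)*(c^2 - 9) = (c - 3)*(c + 1)*(c + 3)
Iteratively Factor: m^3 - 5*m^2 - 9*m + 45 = (m + 3)*(m^2 - 8*m + 15) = (m - 5)*(m + 3)*(m - 3)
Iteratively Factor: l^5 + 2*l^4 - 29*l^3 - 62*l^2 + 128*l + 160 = (l + 1)*(l^4 + l^3 - 30*l^2 - 32*l + 160) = (l - 2)*(l + 1)*(l^3 + 3*l^2 - 24*l - 80) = (l - 5)*(l - 2)*(l + 1)*(l^2 + 8*l + 16) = (l - 5)*(l - 2)*(l + 1)*(l + 4)*(l + 4)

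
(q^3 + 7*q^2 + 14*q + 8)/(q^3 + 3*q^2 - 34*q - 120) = (q^2 + 3*q + 2)/(q^2 - q - 30)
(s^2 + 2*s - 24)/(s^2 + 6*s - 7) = (s^2 + 2*s - 24)/(s^2 + 6*s - 7)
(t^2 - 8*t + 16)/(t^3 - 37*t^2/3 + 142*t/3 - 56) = 3*(t - 4)/(3*t^2 - 25*t + 42)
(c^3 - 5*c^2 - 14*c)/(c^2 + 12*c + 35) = c*(c^2 - 5*c - 14)/(c^2 + 12*c + 35)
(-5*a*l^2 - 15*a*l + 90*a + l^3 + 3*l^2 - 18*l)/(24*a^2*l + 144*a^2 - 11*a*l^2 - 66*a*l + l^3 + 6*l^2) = (-5*a*l + 15*a + l^2 - 3*l)/(24*a^2 - 11*a*l + l^2)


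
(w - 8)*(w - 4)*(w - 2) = w^3 - 14*w^2 + 56*w - 64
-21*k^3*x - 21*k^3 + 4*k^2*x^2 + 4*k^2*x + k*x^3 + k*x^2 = (-3*k + x)*(7*k + x)*(k*x + k)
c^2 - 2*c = c*(c - 2)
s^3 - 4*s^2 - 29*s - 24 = (s - 8)*(s + 1)*(s + 3)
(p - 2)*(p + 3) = p^2 + p - 6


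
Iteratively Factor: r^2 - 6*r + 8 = (r - 4)*(r - 2)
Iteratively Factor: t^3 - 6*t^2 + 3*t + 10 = (t + 1)*(t^2 - 7*t + 10) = (t - 5)*(t + 1)*(t - 2)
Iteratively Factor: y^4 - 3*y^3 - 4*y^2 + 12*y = (y - 3)*(y^3 - 4*y) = (y - 3)*(y + 2)*(y^2 - 2*y) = y*(y - 3)*(y + 2)*(y - 2)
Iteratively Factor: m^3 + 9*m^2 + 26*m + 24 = (m + 3)*(m^2 + 6*m + 8) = (m + 2)*(m + 3)*(m + 4)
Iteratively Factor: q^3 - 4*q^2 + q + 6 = (q - 2)*(q^2 - 2*q - 3) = (q - 2)*(q + 1)*(q - 3)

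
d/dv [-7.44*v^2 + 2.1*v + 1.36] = 2.1 - 14.88*v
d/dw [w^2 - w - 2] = 2*w - 1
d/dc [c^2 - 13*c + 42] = 2*c - 13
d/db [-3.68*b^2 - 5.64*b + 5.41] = -7.36*b - 5.64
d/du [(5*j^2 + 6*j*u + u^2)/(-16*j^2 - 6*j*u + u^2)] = 6*j*(-11*j^2 - 7*j*u - 2*u^2)/(256*j^4 + 192*j^3*u + 4*j^2*u^2 - 12*j*u^3 + u^4)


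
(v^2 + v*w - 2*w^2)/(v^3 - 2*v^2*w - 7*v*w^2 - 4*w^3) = (-v^2 - v*w + 2*w^2)/(-v^3 + 2*v^2*w + 7*v*w^2 + 4*w^3)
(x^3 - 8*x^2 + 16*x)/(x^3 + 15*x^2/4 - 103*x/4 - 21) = 4*x*(x - 4)/(4*x^2 + 31*x + 21)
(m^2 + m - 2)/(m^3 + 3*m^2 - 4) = 1/(m + 2)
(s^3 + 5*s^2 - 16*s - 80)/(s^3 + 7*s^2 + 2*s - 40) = (s - 4)/(s - 2)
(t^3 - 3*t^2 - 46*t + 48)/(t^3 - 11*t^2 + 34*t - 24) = (t^2 - 2*t - 48)/(t^2 - 10*t + 24)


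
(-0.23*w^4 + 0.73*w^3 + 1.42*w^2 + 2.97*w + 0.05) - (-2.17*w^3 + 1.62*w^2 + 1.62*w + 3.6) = -0.23*w^4 + 2.9*w^3 - 0.2*w^2 + 1.35*w - 3.55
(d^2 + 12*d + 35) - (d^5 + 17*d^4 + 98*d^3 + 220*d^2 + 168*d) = -d^5 - 17*d^4 - 98*d^3 - 219*d^2 - 156*d + 35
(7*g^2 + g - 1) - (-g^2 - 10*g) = 8*g^2 + 11*g - 1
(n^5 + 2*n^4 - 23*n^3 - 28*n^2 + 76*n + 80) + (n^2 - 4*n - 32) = n^5 + 2*n^4 - 23*n^3 - 27*n^2 + 72*n + 48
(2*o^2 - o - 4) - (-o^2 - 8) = 3*o^2 - o + 4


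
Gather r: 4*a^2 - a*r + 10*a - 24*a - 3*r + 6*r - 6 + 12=4*a^2 - 14*a + r*(3 - a) + 6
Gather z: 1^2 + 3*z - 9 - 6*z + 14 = 6 - 3*z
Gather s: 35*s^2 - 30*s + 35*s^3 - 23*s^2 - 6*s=35*s^3 + 12*s^2 - 36*s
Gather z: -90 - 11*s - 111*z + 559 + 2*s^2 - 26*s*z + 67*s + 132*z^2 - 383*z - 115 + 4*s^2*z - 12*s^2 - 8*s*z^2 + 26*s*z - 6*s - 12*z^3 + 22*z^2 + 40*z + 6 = -10*s^2 + 50*s - 12*z^3 + z^2*(154 - 8*s) + z*(4*s^2 - 454) + 360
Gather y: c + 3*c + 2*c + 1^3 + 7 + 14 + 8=6*c + 30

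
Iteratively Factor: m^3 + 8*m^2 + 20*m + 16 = (m + 2)*(m^2 + 6*m + 8) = (m + 2)^2*(m + 4)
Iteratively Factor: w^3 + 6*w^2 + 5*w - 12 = (w - 1)*(w^2 + 7*w + 12) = (w - 1)*(w + 4)*(w + 3)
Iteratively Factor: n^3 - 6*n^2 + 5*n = (n)*(n^2 - 6*n + 5) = n*(n - 5)*(n - 1)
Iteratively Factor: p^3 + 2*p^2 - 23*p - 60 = (p + 3)*(p^2 - p - 20) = (p - 5)*(p + 3)*(p + 4)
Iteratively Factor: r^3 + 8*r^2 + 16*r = (r + 4)*(r^2 + 4*r) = (r + 4)^2*(r)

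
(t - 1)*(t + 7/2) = t^2 + 5*t/2 - 7/2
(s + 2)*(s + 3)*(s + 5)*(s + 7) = s^4 + 17*s^3 + 101*s^2 + 247*s + 210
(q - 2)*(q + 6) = q^2 + 4*q - 12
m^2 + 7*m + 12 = (m + 3)*(m + 4)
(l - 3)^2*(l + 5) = l^3 - l^2 - 21*l + 45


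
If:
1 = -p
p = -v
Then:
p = -1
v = 1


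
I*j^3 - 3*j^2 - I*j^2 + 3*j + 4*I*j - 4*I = (j - 1)*(j + 4*I)*(I*j + 1)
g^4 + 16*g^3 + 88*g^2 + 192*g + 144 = (g + 2)^2*(g + 6)^2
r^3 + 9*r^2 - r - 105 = (r - 3)*(r + 5)*(r + 7)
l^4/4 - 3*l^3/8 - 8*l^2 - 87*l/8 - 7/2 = (l/4 + 1/4)*(l - 7)*(l + 1/2)*(l + 4)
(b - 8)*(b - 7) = b^2 - 15*b + 56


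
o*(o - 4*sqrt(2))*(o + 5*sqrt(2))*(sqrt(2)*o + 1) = sqrt(2)*o^4 + 3*o^3 - 39*sqrt(2)*o^2 - 40*o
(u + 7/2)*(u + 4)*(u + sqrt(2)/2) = u^3 + sqrt(2)*u^2/2 + 15*u^2/2 + 15*sqrt(2)*u/4 + 14*u + 7*sqrt(2)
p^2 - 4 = (p - 2)*(p + 2)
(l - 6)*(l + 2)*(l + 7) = l^3 + 3*l^2 - 40*l - 84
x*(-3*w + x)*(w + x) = -3*w^2*x - 2*w*x^2 + x^3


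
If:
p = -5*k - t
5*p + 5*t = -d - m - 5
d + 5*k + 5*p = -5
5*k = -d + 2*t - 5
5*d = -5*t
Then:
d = -25/18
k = -1/6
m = -70/9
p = -5/9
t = 25/18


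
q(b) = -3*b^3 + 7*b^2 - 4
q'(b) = -9*b^2 + 14*b = b*(14 - 9*b)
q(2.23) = -2.46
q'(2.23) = -13.54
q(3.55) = -50.00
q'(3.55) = -63.72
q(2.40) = -5.15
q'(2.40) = -18.24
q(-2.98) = 137.55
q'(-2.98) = -121.64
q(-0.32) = -3.18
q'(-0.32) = -5.40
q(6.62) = -567.58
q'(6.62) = -301.74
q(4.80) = -174.50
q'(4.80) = -140.16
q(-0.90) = 3.86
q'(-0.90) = -19.89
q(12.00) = -4180.00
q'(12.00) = -1128.00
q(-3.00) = 140.00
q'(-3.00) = -123.00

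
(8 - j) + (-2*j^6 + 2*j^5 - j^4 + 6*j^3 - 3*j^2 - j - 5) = -2*j^6 + 2*j^5 - j^4 + 6*j^3 - 3*j^2 - 2*j + 3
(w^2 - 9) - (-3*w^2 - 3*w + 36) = 4*w^2 + 3*w - 45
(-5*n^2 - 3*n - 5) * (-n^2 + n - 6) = 5*n^4 - 2*n^3 + 32*n^2 + 13*n + 30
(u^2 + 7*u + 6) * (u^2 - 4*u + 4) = u^4 + 3*u^3 - 18*u^2 + 4*u + 24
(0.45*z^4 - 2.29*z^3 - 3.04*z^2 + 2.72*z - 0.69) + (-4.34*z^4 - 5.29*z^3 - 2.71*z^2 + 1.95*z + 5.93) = -3.89*z^4 - 7.58*z^3 - 5.75*z^2 + 4.67*z + 5.24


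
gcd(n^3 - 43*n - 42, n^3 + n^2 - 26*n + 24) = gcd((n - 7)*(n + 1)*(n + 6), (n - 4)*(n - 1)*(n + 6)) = n + 6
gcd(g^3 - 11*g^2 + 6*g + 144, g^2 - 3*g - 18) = g^2 - 3*g - 18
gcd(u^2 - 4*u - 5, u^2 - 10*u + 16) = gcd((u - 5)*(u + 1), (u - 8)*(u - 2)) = 1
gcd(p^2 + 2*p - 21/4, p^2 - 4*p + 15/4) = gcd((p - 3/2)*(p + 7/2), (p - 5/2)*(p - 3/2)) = p - 3/2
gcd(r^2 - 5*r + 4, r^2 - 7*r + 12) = r - 4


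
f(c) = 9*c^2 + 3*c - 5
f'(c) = 18*c + 3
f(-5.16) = 219.15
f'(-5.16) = -89.88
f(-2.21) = 32.33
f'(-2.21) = -36.78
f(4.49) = 189.91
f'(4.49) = 83.82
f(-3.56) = 98.38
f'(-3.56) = -61.08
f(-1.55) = 11.97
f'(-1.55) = -24.90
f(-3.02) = 68.02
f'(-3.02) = -51.36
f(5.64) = 298.21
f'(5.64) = 104.52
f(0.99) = 6.79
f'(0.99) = 20.82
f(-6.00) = 301.00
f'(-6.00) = -105.00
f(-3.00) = 67.00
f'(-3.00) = -51.00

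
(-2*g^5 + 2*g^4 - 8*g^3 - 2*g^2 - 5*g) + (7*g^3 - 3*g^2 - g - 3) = -2*g^5 + 2*g^4 - g^3 - 5*g^2 - 6*g - 3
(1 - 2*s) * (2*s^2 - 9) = -4*s^3 + 2*s^2 + 18*s - 9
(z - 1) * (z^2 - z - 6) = z^3 - 2*z^2 - 5*z + 6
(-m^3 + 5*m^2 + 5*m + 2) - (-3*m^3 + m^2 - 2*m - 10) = 2*m^3 + 4*m^2 + 7*m + 12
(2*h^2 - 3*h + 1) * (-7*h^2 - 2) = -14*h^4 + 21*h^3 - 11*h^2 + 6*h - 2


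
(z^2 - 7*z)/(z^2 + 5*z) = (z - 7)/(z + 5)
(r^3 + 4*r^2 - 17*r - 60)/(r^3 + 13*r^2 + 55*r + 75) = (r - 4)/(r + 5)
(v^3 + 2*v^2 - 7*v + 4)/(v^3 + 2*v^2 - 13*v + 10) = (v^2 + 3*v - 4)/(v^2 + 3*v - 10)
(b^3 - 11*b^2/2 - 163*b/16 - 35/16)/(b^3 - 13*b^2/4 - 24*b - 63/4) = (16*b^2 + 24*b + 5)/(4*(4*b^2 + 15*b + 9))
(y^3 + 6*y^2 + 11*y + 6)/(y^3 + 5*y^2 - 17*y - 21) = (y^2 + 5*y + 6)/(y^2 + 4*y - 21)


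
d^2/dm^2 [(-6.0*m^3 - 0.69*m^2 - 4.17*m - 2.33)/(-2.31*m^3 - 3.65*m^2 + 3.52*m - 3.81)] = (-1.13686837721616e-13*m^7 - 93.8141820000001*m^6 + 426.232422*m^5 - 239.862546*m^4 + 407.768592*m^3 - 908.20878*m^2 - 128.015448*m + 124.8166)/(12.326391*m^9 + 58.430295*m^8 + 35.975709*m^7 - 68.454532*m^6 + 137.923962*m^5 + 102.071823*m^4 - 236.722915*m^3 + 300.573567*m^2 - 153.290016*m + 55.306341)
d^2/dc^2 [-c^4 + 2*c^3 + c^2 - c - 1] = -12*c^2 + 12*c + 2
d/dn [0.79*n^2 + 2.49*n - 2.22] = 1.58*n + 2.49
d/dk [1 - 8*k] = -8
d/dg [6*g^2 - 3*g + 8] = 12*g - 3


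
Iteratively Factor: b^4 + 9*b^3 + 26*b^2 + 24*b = (b + 4)*(b^3 + 5*b^2 + 6*b) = (b + 2)*(b + 4)*(b^2 + 3*b) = b*(b + 2)*(b + 4)*(b + 3)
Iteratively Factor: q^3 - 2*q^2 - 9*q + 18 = (q - 2)*(q^2 - 9) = (q - 3)*(q - 2)*(q + 3)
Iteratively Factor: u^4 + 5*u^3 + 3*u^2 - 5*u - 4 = (u + 4)*(u^3 + u^2 - u - 1) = (u + 1)*(u + 4)*(u^2 - 1) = (u + 1)^2*(u + 4)*(u - 1)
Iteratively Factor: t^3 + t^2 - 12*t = (t + 4)*(t^2 - 3*t) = t*(t + 4)*(t - 3)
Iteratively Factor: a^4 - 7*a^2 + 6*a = (a - 2)*(a^3 + 2*a^2 - 3*a) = a*(a - 2)*(a^2 + 2*a - 3) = a*(a - 2)*(a - 1)*(a + 3)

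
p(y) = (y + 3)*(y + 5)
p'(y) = 2*y + 8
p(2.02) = 35.24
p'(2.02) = 12.04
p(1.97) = 34.64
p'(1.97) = 11.94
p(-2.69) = 0.72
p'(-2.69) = 2.62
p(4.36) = 68.89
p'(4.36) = 16.72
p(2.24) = 37.94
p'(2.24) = 12.48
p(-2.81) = 0.42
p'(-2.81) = 2.38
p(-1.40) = 5.76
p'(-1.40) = 5.20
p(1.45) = 28.70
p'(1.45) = 10.90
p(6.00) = 99.00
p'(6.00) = 20.00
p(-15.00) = 120.00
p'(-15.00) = -22.00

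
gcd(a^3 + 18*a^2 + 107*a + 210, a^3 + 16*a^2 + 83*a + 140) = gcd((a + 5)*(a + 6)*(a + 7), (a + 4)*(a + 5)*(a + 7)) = a^2 + 12*a + 35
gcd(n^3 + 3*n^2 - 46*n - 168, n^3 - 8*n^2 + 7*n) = n - 7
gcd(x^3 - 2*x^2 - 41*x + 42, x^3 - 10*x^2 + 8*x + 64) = 1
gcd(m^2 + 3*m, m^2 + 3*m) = m^2 + 3*m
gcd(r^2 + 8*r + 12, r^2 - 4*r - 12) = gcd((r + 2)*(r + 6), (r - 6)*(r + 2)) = r + 2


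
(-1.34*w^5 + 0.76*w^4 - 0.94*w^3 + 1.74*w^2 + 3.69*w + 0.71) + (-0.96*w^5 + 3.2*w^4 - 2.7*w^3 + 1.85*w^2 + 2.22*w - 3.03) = -2.3*w^5 + 3.96*w^4 - 3.64*w^3 + 3.59*w^2 + 5.91*w - 2.32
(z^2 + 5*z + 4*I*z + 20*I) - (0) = z^2 + 5*z + 4*I*z + 20*I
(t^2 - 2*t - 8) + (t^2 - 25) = 2*t^2 - 2*t - 33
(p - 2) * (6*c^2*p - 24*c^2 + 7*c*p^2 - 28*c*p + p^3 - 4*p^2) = 6*c^2*p^2 - 36*c^2*p + 48*c^2 + 7*c*p^3 - 42*c*p^2 + 56*c*p + p^4 - 6*p^3 + 8*p^2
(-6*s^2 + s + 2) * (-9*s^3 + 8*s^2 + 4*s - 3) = 54*s^5 - 57*s^4 - 34*s^3 + 38*s^2 + 5*s - 6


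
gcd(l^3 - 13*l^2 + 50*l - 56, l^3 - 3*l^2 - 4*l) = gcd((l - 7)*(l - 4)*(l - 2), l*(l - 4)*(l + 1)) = l - 4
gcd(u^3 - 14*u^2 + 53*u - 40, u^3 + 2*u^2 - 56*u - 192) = u - 8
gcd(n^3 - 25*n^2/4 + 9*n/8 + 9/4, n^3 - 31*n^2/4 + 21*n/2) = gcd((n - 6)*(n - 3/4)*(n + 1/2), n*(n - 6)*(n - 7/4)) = n - 6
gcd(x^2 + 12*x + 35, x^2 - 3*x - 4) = 1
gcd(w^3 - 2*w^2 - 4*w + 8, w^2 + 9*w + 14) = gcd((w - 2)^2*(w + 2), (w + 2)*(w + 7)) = w + 2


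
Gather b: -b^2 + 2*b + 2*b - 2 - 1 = -b^2 + 4*b - 3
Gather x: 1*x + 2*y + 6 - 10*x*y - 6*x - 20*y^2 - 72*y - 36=x*(-10*y - 5) - 20*y^2 - 70*y - 30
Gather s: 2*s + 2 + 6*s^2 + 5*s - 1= 6*s^2 + 7*s + 1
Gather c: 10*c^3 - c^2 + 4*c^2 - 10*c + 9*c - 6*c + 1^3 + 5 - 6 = 10*c^3 + 3*c^2 - 7*c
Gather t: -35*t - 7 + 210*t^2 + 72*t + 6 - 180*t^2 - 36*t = 30*t^2 + t - 1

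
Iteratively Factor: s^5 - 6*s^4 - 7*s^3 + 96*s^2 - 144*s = (s)*(s^4 - 6*s^3 - 7*s^2 + 96*s - 144) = s*(s + 4)*(s^3 - 10*s^2 + 33*s - 36) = s*(s - 4)*(s + 4)*(s^2 - 6*s + 9) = s*(s - 4)*(s - 3)*(s + 4)*(s - 3)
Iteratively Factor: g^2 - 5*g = (g)*(g - 5)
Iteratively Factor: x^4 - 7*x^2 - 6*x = (x)*(x^3 - 7*x - 6) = x*(x - 3)*(x^2 + 3*x + 2) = x*(x - 3)*(x + 2)*(x + 1)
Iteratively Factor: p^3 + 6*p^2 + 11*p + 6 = (p + 2)*(p^2 + 4*p + 3) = (p + 1)*(p + 2)*(p + 3)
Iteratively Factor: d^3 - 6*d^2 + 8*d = (d - 2)*(d^2 - 4*d) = d*(d - 2)*(d - 4)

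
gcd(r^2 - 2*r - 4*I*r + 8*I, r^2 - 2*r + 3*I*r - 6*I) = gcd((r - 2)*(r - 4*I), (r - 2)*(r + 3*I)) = r - 2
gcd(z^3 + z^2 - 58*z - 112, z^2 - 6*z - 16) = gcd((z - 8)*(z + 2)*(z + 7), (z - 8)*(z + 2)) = z^2 - 6*z - 16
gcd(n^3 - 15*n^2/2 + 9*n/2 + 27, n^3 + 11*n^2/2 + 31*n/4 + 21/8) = n + 3/2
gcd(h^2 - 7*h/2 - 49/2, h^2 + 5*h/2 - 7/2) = h + 7/2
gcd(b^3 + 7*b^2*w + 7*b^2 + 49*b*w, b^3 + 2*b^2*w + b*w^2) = b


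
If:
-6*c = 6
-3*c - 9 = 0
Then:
No Solution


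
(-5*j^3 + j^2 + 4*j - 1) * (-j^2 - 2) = 5*j^5 - j^4 + 6*j^3 - j^2 - 8*j + 2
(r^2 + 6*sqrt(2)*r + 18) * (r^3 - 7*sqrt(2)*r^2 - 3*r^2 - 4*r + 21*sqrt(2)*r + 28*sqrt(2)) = r^5 - 3*r^4 - sqrt(2)*r^4 - 70*r^3 + 3*sqrt(2)*r^3 - 122*sqrt(2)*r^2 + 198*r^2 + 264*r + 378*sqrt(2)*r + 504*sqrt(2)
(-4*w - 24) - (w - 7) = -5*w - 17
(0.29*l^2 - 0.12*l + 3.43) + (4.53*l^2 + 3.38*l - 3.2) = 4.82*l^2 + 3.26*l + 0.23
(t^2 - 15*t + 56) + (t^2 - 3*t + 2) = 2*t^2 - 18*t + 58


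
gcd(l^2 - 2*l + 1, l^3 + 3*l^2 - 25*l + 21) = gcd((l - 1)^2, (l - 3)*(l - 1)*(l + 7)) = l - 1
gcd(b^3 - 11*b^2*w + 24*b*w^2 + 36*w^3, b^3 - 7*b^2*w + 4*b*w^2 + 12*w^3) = -b^2 + 5*b*w + 6*w^2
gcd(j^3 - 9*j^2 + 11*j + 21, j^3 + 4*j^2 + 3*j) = j + 1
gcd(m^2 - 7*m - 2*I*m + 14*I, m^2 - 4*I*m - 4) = m - 2*I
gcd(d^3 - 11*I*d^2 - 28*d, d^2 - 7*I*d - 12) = d - 4*I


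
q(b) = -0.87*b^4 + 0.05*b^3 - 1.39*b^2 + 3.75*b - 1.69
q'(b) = -3.48*b^3 + 0.15*b^2 - 2.78*b + 3.75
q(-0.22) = -2.58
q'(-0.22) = 4.41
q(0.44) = -0.34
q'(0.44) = 2.26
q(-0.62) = -4.69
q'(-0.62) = 6.36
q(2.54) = -36.53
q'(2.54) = -59.37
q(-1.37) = -12.63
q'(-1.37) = 16.79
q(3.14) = -86.65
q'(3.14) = -111.24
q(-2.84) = -81.29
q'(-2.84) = 92.57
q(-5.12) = -661.90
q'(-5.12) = 488.99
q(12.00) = -18110.77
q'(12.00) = -6021.45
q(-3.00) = -97.27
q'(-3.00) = 107.40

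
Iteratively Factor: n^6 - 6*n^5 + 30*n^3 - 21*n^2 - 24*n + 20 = (n - 1)*(n^5 - 5*n^4 - 5*n^3 + 25*n^2 + 4*n - 20) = (n - 5)*(n - 1)*(n^4 - 5*n^2 + 4) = (n - 5)*(n - 1)^2*(n^3 + n^2 - 4*n - 4) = (n - 5)*(n - 2)*(n - 1)^2*(n^2 + 3*n + 2) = (n - 5)*(n - 2)*(n - 1)^2*(n + 1)*(n + 2)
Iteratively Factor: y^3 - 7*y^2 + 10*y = (y - 5)*(y^2 - 2*y) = y*(y - 5)*(y - 2)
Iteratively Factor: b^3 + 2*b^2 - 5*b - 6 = (b - 2)*(b^2 + 4*b + 3) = (b - 2)*(b + 3)*(b + 1)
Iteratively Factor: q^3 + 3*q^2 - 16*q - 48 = (q - 4)*(q^2 + 7*q + 12) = (q - 4)*(q + 3)*(q + 4)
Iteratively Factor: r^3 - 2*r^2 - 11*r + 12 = (r + 3)*(r^2 - 5*r + 4) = (r - 1)*(r + 3)*(r - 4)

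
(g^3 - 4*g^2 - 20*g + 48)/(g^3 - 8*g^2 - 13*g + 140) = (g^2 - 8*g + 12)/(g^2 - 12*g + 35)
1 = 1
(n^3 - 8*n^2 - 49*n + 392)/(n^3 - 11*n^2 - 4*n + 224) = (n + 7)/(n + 4)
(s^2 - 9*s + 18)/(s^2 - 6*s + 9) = (s - 6)/(s - 3)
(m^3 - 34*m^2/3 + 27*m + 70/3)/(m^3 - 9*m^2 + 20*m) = (3*m^2 - 19*m - 14)/(3*m*(m - 4))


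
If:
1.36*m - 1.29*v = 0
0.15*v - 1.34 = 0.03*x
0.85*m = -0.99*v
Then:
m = 0.00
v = 0.00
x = -44.67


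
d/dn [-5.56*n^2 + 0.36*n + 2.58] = 0.36 - 11.12*n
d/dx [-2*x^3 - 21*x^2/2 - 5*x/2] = -6*x^2 - 21*x - 5/2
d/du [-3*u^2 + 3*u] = 3 - 6*u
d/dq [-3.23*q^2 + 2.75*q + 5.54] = 2.75 - 6.46*q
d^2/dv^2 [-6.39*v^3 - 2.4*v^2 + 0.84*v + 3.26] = -38.34*v - 4.8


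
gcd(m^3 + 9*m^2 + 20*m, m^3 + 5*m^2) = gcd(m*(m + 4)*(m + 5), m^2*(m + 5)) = m^2 + 5*m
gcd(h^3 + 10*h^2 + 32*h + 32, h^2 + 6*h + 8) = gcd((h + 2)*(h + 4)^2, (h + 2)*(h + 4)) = h^2 + 6*h + 8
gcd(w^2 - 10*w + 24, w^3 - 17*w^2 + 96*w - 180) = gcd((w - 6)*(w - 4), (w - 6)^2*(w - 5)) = w - 6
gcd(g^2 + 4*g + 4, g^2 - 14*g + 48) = 1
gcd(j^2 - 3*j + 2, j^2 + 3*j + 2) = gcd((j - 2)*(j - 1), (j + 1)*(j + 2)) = 1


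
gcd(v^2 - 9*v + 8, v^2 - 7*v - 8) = v - 8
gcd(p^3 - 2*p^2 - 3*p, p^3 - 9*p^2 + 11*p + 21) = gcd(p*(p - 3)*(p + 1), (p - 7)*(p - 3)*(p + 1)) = p^2 - 2*p - 3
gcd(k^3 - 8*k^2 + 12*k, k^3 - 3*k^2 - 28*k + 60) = k^2 - 8*k + 12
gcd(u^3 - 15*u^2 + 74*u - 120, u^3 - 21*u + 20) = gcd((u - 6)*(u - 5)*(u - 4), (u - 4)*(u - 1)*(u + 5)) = u - 4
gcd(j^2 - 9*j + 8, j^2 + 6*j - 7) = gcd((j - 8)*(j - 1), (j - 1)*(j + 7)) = j - 1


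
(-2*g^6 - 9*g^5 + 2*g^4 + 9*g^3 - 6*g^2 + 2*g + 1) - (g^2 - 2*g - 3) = -2*g^6 - 9*g^5 + 2*g^4 + 9*g^3 - 7*g^2 + 4*g + 4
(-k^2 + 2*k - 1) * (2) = -2*k^2 + 4*k - 2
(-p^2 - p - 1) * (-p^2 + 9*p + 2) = p^4 - 8*p^3 - 10*p^2 - 11*p - 2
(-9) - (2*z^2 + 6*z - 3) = -2*z^2 - 6*z - 6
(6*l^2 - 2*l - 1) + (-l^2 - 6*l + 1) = 5*l^2 - 8*l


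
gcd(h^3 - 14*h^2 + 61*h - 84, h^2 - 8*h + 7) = h - 7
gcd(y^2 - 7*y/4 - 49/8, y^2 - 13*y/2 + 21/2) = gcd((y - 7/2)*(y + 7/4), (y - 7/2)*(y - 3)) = y - 7/2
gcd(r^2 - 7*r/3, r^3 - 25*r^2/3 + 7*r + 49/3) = r - 7/3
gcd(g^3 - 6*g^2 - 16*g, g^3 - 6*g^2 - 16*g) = g^3 - 6*g^2 - 16*g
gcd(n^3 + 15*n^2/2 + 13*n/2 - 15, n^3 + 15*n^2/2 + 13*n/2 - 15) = n^3 + 15*n^2/2 + 13*n/2 - 15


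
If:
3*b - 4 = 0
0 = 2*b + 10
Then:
No Solution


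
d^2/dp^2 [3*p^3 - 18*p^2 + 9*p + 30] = 18*p - 36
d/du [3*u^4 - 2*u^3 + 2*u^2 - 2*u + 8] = 12*u^3 - 6*u^2 + 4*u - 2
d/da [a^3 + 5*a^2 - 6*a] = 3*a^2 + 10*a - 6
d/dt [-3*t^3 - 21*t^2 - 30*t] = -9*t^2 - 42*t - 30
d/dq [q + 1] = 1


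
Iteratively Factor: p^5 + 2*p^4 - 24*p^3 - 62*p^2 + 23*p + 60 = (p + 1)*(p^4 + p^3 - 25*p^2 - 37*p + 60) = (p - 5)*(p + 1)*(p^3 + 6*p^2 + 5*p - 12) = (p - 5)*(p - 1)*(p + 1)*(p^2 + 7*p + 12) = (p - 5)*(p - 1)*(p + 1)*(p + 4)*(p + 3)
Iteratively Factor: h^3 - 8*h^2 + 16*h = (h - 4)*(h^2 - 4*h) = (h - 4)^2*(h)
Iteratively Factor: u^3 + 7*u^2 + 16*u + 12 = (u + 2)*(u^2 + 5*u + 6) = (u + 2)*(u + 3)*(u + 2)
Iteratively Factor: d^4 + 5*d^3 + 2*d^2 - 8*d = (d + 4)*(d^3 + d^2 - 2*d) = d*(d + 4)*(d^2 + d - 2) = d*(d - 1)*(d + 4)*(d + 2)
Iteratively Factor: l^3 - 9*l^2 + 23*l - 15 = (l - 3)*(l^2 - 6*l + 5) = (l - 5)*(l - 3)*(l - 1)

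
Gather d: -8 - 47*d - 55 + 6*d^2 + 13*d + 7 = 6*d^2 - 34*d - 56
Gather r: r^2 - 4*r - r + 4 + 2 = r^2 - 5*r + 6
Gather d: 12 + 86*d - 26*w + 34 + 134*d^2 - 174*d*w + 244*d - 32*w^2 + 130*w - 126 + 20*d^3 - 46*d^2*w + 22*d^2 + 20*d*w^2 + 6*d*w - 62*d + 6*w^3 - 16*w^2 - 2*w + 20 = 20*d^3 + d^2*(156 - 46*w) + d*(20*w^2 - 168*w + 268) + 6*w^3 - 48*w^2 + 102*w - 60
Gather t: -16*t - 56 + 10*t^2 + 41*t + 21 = 10*t^2 + 25*t - 35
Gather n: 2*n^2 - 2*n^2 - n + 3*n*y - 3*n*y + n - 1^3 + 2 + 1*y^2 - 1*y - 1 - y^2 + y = 0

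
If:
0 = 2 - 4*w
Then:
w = 1/2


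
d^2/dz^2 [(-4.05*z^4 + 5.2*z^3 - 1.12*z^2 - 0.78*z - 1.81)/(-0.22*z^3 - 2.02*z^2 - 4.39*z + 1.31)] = (-4.44089209850063e-16*z^8 + 29.9584359999999*z^6 + 252.850272*z^5 + 382.666554*z^4 - 598.224936*z^3 + 338.112288*z^2 + 58.276056*z + 92.159714)/(0.010648*z^9 + 0.293304*z^8 + 3.330492*z^7 + 19.757692*z^6 + 62.96547*z^5 + 93.161766*z^4 + 16.036237*z^3 - 65.339787*z^2 + 22.601037*z - 2.248091)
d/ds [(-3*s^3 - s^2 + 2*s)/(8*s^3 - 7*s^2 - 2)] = (29*s^4 - 32*s^3 + 32*s^2 + 4*s - 4)/(64*s^6 - 112*s^5 + 49*s^4 - 32*s^3 + 28*s^2 + 4)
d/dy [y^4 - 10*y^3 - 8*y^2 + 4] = 2*y*(2*y^2 - 15*y - 8)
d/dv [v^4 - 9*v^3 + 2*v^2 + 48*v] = 4*v^3 - 27*v^2 + 4*v + 48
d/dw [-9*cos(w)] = 9*sin(w)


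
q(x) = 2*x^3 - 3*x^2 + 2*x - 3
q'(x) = 6*x^2 - 6*x + 2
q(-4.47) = -250.51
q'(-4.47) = 148.71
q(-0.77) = -7.23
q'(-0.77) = 10.18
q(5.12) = 197.03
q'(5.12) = 128.57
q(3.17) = 36.90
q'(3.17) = 43.27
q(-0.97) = -9.59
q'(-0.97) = 13.47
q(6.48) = 428.18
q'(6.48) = 215.06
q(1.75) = 2.03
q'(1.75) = 9.88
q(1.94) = 4.19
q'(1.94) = 12.94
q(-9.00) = -1722.00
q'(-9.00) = 542.00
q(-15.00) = -7458.00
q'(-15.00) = 1442.00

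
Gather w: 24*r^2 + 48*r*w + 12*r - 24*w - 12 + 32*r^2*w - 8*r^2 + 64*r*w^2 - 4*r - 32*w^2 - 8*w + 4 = 16*r^2 + 8*r + w^2*(64*r - 32) + w*(32*r^2 + 48*r - 32) - 8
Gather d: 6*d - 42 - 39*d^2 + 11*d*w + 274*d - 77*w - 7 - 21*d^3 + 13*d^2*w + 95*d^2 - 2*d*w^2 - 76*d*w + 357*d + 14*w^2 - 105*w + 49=-21*d^3 + d^2*(13*w + 56) + d*(-2*w^2 - 65*w + 637) + 14*w^2 - 182*w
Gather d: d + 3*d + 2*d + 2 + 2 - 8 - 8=6*d - 12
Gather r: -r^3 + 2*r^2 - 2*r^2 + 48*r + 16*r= -r^3 + 64*r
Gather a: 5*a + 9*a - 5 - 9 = 14*a - 14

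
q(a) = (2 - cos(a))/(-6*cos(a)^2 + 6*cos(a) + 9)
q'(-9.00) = -9.41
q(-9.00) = -2.01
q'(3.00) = 0.90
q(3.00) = -1.06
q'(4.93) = -0.16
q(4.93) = 0.18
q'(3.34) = -1.41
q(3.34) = -1.13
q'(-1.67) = -0.33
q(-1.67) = 0.25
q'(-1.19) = -0.11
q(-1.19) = 0.16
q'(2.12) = 1.67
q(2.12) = 0.60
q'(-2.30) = -5.41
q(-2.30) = 1.14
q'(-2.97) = -1.15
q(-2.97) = -1.09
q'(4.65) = -0.30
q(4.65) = 0.24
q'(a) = (2 - cos(a))*(-12*sin(a)*cos(a) + 6*sin(a))/(-6*cos(a)^2 + 6*cos(a) + 9)^2 + sin(a)/(-6*cos(a)^2 + 6*cos(a) + 9)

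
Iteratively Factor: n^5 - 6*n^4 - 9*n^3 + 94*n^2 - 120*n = (n + 4)*(n^4 - 10*n^3 + 31*n^2 - 30*n) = (n - 2)*(n + 4)*(n^3 - 8*n^2 + 15*n) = n*(n - 2)*(n + 4)*(n^2 - 8*n + 15) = n*(n - 3)*(n - 2)*(n + 4)*(n - 5)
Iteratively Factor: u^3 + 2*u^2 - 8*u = (u + 4)*(u^2 - 2*u) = (u - 2)*(u + 4)*(u)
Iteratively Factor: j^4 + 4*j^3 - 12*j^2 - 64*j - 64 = (j + 2)*(j^3 + 2*j^2 - 16*j - 32) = (j - 4)*(j + 2)*(j^2 + 6*j + 8) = (j - 4)*(j + 2)*(j + 4)*(j + 2)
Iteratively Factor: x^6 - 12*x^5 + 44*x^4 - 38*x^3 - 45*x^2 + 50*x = (x - 2)*(x^5 - 10*x^4 + 24*x^3 + 10*x^2 - 25*x) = (x - 2)*(x - 1)*(x^4 - 9*x^3 + 15*x^2 + 25*x) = x*(x - 2)*(x - 1)*(x^3 - 9*x^2 + 15*x + 25) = x*(x - 5)*(x - 2)*(x - 1)*(x^2 - 4*x - 5) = x*(x - 5)^2*(x - 2)*(x - 1)*(x + 1)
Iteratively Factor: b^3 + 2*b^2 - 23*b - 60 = (b - 5)*(b^2 + 7*b + 12) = (b - 5)*(b + 3)*(b + 4)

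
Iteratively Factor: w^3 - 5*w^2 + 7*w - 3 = (w - 3)*(w^2 - 2*w + 1) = (w - 3)*(w - 1)*(w - 1)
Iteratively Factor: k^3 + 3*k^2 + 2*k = (k)*(k^2 + 3*k + 2) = k*(k + 2)*(k + 1)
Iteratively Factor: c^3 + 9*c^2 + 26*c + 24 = (c + 2)*(c^2 + 7*c + 12) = (c + 2)*(c + 4)*(c + 3)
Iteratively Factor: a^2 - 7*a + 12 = (a - 4)*(a - 3)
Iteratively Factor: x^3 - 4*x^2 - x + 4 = (x - 1)*(x^2 - 3*x - 4) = (x - 1)*(x + 1)*(x - 4)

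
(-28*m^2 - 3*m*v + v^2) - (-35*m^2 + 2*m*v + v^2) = 7*m^2 - 5*m*v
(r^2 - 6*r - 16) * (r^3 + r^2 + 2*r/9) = r^5 - 5*r^4 - 196*r^3/9 - 52*r^2/3 - 32*r/9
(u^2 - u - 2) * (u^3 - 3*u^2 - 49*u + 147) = u^5 - 4*u^4 - 48*u^3 + 202*u^2 - 49*u - 294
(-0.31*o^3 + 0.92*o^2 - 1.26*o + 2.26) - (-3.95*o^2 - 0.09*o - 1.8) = -0.31*o^3 + 4.87*o^2 - 1.17*o + 4.06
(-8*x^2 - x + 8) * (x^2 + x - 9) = -8*x^4 - 9*x^3 + 79*x^2 + 17*x - 72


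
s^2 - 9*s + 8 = (s - 8)*(s - 1)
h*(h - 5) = h^2 - 5*h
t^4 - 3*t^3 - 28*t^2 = t^2*(t - 7)*(t + 4)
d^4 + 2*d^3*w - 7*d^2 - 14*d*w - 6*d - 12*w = (d - 3)*(d + 1)*(d + 2)*(d + 2*w)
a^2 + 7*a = a*(a + 7)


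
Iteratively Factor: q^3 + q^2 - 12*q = (q)*(q^2 + q - 12) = q*(q - 3)*(q + 4)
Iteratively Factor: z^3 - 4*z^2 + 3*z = (z - 3)*(z^2 - z) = z*(z - 3)*(z - 1)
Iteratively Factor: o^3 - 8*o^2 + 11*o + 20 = (o + 1)*(o^2 - 9*o + 20) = (o - 5)*(o + 1)*(o - 4)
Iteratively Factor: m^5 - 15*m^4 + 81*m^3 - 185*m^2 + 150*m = (m - 2)*(m^4 - 13*m^3 + 55*m^2 - 75*m) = (m - 5)*(m - 2)*(m^3 - 8*m^2 + 15*m) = (m - 5)*(m - 3)*(m - 2)*(m^2 - 5*m) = (m - 5)^2*(m - 3)*(m - 2)*(m)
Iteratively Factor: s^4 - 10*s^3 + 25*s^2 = (s)*(s^3 - 10*s^2 + 25*s) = s*(s - 5)*(s^2 - 5*s) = s^2*(s - 5)*(s - 5)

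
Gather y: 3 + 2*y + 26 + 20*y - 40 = 22*y - 11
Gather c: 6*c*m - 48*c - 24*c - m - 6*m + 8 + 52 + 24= c*(6*m - 72) - 7*m + 84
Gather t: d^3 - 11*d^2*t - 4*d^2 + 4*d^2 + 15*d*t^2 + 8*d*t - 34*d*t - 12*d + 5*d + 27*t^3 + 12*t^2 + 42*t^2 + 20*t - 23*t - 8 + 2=d^3 - 7*d + 27*t^3 + t^2*(15*d + 54) + t*(-11*d^2 - 26*d - 3) - 6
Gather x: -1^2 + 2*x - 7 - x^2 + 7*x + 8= -x^2 + 9*x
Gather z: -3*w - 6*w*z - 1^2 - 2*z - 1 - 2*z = -3*w + z*(-6*w - 4) - 2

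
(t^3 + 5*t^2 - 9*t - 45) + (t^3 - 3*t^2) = 2*t^3 + 2*t^2 - 9*t - 45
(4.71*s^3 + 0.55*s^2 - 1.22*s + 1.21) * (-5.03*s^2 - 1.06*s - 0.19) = -23.6913*s^5 - 7.7591*s^4 + 4.6587*s^3 - 4.8976*s^2 - 1.0508*s - 0.2299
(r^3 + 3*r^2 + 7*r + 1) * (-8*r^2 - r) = -8*r^5 - 25*r^4 - 59*r^3 - 15*r^2 - r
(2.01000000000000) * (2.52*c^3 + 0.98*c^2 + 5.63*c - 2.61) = 5.0652*c^3 + 1.9698*c^2 + 11.3163*c - 5.2461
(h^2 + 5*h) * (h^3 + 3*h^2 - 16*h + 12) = h^5 + 8*h^4 - h^3 - 68*h^2 + 60*h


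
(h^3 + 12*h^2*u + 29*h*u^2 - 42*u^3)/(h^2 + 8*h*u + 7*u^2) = (h^2 + 5*h*u - 6*u^2)/(h + u)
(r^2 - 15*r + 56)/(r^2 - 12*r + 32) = (r - 7)/(r - 4)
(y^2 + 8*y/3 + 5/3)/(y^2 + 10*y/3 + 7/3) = (3*y + 5)/(3*y + 7)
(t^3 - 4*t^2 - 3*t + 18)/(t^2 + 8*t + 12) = (t^2 - 6*t + 9)/(t + 6)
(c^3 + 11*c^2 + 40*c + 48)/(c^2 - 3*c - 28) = (c^2 + 7*c + 12)/(c - 7)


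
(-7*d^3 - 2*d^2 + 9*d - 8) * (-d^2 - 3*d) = 7*d^5 + 23*d^4 - 3*d^3 - 19*d^2 + 24*d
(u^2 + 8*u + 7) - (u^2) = 8*u + 7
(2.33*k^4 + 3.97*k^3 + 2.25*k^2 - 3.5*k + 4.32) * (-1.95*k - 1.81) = -4.5435*k^5 - 11.9588*k^4 - 11.5732*k^3 + 2.7525*k^2 - 2.089*k - 7.8192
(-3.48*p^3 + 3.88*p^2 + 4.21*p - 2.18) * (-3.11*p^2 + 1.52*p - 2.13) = 10.8228*p^5 - 17.3564*p^4 + 0.216899999999999*p^3 + 4.9146*p^2 - 12.2809*p + 4.6434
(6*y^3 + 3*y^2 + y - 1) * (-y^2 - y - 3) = -6*y^5 - 9*y^4 - 22*y^3 - 9*y^2 - 2*y + 3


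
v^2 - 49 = (v - 7)*(v + 7)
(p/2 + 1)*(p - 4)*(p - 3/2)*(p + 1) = p^4/2 - 5*p^3/4 - 17*p^2/4 + 7*p/2 + 6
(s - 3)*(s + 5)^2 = s^3 + 7*s^2 - 5*s - 75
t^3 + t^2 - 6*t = t*(t - 2)*(t + 3)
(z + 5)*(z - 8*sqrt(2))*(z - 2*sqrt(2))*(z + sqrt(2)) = z^4 - 9*sqrt(2)*z^3 + 5*z^3 - 45*sqrt(2)*z^2 + 12*z^2 + 32*sqrt(2)*z + 60*z + 160*sqrt(2)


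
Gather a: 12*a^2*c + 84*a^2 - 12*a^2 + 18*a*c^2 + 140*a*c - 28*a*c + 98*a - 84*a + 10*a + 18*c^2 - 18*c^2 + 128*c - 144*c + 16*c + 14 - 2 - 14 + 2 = a^2*(12*c + 72) + a*(18*c^2 + 112*c + 24)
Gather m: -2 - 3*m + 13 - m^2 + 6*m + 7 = -m^2 + 3*m + 18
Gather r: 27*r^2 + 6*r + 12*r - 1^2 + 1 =27*r^2 + 18*r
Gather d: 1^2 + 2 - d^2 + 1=4 - d^2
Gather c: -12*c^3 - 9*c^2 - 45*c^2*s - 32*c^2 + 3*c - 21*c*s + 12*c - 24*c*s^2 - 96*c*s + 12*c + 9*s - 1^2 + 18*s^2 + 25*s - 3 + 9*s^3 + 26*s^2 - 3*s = -12*c^3 + c^2*(-45*s - 41) + c*(-24*s^2 - 117*s + 27) + 9*s^3 + 44*s^2 + 31*s - 4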